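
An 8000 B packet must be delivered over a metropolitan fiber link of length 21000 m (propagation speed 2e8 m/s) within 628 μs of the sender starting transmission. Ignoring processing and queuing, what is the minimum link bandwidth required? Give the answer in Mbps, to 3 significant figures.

L = 64000 bits.
Propagation delay = 21000 / 200000000 = 105 μs.
Transmission budget = 628 − 105 = 523 μs.
R ≥ L / t_tx = 64000 bits / 0.000523 s = 122 Mbps.

122 Mbps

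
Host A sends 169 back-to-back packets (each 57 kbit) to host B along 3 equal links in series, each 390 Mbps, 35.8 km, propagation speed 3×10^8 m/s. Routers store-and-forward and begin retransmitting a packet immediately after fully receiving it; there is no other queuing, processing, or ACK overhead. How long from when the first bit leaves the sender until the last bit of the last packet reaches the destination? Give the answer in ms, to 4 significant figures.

Per-hop transmission t_tx = L/R = 57000/390000000 = 0.146154 ms.
Per-hop propagation t_prop = 35800/300000000 = 0.119333 ms.
Pipeline fill: first packet needs 3·t_tx to clear all hops; remaining 168 packets each add one t_tx.
Total = (3+169-1)·t_tx + 3·t_prop = 171·0.146154 + 3·0.119333 = 25.35 ms.

25.35 ms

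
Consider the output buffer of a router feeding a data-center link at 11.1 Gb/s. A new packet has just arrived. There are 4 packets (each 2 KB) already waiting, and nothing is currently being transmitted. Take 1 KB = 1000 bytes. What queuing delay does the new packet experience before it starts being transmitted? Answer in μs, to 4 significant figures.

Each queued packet: L/R = 16000/11100000000 = 1.44144 μs.
4 queued → 5.76577 μs.
Queuing delay = 5.766 μs.

5.766 μs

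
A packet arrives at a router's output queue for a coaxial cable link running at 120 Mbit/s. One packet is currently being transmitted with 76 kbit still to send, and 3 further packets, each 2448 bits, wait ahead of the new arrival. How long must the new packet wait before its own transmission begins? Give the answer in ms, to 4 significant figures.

0.6945 ms

Each queued packet: L/R = 2448/120000000 = 0.0204 ms.
3 queued → 0.0612 ms.
Plus remaining 76000 bits of current packet: 0.633333 ms.
Queuing delay = 0.6945 ms.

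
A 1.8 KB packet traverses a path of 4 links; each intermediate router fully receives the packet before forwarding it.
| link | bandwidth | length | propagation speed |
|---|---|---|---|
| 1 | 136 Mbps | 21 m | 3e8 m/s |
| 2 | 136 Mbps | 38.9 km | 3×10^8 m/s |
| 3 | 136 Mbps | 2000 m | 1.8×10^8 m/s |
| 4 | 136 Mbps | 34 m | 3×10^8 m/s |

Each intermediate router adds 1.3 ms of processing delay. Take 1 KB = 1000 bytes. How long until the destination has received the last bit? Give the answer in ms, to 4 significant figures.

L = 14400 bits.
Transmission delay per hop = L/R = 14400/136000000 = 0.105882 ms; 4 hops → 0.423529 ms.
Propagation delays (d/s per hop): 7e-05, 0.129667, 0.0111111, 0.000113333 ms; sum = 0.140961 ms.
Processing at 3 router(s): 3 × 1.3 ms = 3.9 ms.
End-to-end = 4.464 ms.

4.464 ms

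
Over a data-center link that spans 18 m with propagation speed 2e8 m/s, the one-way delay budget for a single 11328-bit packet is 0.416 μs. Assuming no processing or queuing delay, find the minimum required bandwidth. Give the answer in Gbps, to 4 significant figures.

34.75 Gbps

Propagation delay = 18 / 200000000 = 0.09 μs.
Transmission budget = 0.416 − 0.09 = 0.326 μs.
R ≥ L / t_tx = 11328 bits / 3.26e-07 s = 34.75 Gbps.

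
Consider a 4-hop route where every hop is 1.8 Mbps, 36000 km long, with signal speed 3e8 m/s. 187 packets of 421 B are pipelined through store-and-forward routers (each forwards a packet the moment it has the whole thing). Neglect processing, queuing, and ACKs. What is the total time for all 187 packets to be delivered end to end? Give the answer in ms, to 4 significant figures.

Per-hop transmission t_tx = L/R = 3368/1800000 = 1.87111 ms.
Per-hop propagation t_prop = 36000000/300000000 = 120 ms.
Pipeline fill: first packet needs 4·t_tx to clear all hops; remaining 186 packets each add one t_tx.
Total = (4+187-1)·t_tx + 4·t_prop = 190·1.87111 + 4·120 = 835.5 ms.

835.5 ms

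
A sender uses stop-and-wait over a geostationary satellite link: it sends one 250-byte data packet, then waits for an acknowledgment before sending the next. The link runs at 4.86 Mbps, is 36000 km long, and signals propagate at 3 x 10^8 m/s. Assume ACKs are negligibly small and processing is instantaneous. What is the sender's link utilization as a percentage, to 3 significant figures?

0.171 %

t_tx = L/R = 2000/4860000 = 0.000411523 s.
t_prop = 36000000/300000000 = 0.12 s; RTT = 0.24 s.
Cycle = t_tx + RTT = 0.240412 s.
Utilization = t_tx / cycle = 0.000411523/0.240412 = 0.171 %.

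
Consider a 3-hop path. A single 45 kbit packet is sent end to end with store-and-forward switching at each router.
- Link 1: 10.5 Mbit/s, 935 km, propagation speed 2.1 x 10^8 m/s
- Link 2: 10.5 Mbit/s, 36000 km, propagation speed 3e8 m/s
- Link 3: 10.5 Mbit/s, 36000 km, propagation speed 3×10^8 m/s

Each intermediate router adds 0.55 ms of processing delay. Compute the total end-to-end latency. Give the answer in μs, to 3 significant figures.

L = 45000 bits.
Transmission delay per hop = L/R = 45000/10500000 = 4285.71 μs; 3 hops → 12857.1 μs.
Propagation delays (d/s per hop): 4452.38, 120000, 120000 μs; sum = 244452 μs.
Processing at 2 router(s): 2 × 0.55 ms = 1100 μs.
End-to-end = 258000 μs.

258000 μs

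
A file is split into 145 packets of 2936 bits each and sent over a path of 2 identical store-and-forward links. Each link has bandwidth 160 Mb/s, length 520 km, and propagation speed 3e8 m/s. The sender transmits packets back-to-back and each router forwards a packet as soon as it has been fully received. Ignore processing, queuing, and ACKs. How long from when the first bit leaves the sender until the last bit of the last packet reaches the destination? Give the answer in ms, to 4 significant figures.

Per-hop transmission t_tx = L/R = 2936/160000000 = 0.01835 ms.
Per-hop propagation t_prop = 520000/300000000 = 1.73333 ms.
Pipeline fill: first packet needs 2·t_tx to clear all hops; remaining 144 packets each add one t_tx.
Total = (2+145-1)·t_tx + 2·t_prop = 146·0.01835 + 2·1.73333 = 6.146 ms.

6.146 ms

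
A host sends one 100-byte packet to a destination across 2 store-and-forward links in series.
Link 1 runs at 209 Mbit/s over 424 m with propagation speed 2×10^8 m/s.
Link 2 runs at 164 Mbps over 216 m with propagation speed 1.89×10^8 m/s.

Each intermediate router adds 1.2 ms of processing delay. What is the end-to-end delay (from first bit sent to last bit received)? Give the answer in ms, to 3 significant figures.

L = 100 × 8 = 800 bits.
Transmission delays (L/R per hop): 0.00382775, 0.00487805 ms; sum = 0.0087058 ms.
Propagation delays (d/s per hop): 0.00212, 0.00114286 ms; sum = 0.00326286 ms.
Processing at 1 router(s): 1 × 1.2 ms = 1.2 ms.
End-to-end = 1.21 ms.

1.21 ms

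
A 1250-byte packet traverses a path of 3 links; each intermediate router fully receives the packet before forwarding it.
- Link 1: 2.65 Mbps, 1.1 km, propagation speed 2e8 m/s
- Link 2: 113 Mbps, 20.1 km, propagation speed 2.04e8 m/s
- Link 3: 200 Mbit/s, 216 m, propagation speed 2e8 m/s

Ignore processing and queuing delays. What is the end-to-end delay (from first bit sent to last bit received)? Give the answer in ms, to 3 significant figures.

4.02 ms

L = 1250 × 8 = 10000 bits.
Transmission delays (L/R per hop): 3.77358, 0.0884956, 0.05 ms; sum = 3.91208 ms.
Propagation delays (d/s per hop): 0.0055, 0.0985294, 0.00108 ms; sum = 0.105109 ms.
End-to-end = 4.02 ms.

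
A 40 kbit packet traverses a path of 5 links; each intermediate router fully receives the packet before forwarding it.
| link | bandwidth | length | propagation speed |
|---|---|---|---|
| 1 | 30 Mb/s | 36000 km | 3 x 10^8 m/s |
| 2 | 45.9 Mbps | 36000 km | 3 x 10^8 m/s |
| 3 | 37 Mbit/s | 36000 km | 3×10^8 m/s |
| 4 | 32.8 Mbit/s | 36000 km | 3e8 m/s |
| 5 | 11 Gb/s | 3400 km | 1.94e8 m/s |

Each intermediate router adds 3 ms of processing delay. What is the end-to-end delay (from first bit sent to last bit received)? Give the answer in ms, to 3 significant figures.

L = 40000 bits.
Transmission delays (L/R per hop): 1.33333, 0.87146, 1.08108, 1.21951, 0.00363636 ms; sum = 4.50902 ms.
Propagation delays (d/s per hop): 120, 120, 120, 120, 17.5258 ms; sum = 497.526 ms.
Processing at 4 router(s): 4 × 3 ms = 12 ms.
End-to-end = 514 ms.

514 ms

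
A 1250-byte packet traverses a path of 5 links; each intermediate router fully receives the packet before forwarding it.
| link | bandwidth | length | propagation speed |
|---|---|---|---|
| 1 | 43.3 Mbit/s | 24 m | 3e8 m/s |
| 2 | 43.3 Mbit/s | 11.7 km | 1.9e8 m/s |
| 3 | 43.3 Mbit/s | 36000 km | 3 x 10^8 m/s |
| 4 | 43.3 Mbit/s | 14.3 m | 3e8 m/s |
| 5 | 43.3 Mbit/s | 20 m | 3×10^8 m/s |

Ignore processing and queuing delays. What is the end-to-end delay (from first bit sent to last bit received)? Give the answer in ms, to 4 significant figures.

121.2 ms

L = 1250 × 8 = 10000 bits.
Transmission delay per hop = L/R = 10000/43300000 = 0.230947 ms; 5 hops → 1.15473 ms.
Propagation delays (d/s per hop): 8e-05, 0.0615789, 120, 4.76667e-05, 6.66667e-05 ms; sum = 120.062 ms.
End-to-end = 121.2 ms.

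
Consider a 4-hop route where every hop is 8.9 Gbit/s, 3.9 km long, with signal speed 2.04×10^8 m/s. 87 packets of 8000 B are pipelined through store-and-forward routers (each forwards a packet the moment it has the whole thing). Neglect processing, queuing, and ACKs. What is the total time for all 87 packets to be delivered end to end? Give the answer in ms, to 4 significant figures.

Per-hop transmission t_tx = L/R = 64000/8900000000 = 0.00719101 ms.
Per-hop propagation t_prop = 3900/204000000 = 0.0191176 ms.
Pipeline fill: first packet needs 4·t_tx to clear all hops; remaining 86 packets each add one t_tx.
Total = (4+87-1)·t_tx + 4·t_prop = 90·0.00719101 + 4·0.0191176 = 0.7237 ms.

0.7237 ms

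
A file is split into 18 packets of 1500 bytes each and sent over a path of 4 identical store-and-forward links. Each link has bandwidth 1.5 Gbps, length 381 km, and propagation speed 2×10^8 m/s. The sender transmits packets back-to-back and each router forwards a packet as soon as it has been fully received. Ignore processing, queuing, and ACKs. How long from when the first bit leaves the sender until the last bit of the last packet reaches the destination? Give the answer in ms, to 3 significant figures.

Per-hop transmission t_tx = L/R = 12000/1500000000 = 0.008 ms.
Per-hop propagation t_prop = 381000/200000000 = 1.905 ms.
Pipeline fill: first packet needs 4·t_tx to clear all hops; remaining 17 packets each add one t_tx.
Total = (4+18-1)·t_tx + 4·t_prop = 21·0.008 + 4·1.905 = 7.79 ms.

7.79 ms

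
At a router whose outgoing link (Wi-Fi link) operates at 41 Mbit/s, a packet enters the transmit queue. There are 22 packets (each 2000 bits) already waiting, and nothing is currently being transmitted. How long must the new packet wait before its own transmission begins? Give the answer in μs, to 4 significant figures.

Each queued packet: L/R = 2000/41000000 = 48.7805 μs.
22 queued → 1073.17 μs.
Queuing delay = 1073 μs.

1073 μs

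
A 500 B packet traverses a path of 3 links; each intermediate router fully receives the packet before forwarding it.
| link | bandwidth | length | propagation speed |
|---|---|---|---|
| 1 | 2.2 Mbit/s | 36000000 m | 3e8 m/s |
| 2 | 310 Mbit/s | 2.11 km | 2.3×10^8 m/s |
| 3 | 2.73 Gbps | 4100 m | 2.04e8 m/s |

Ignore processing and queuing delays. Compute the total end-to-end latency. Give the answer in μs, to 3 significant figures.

122000 μs

L = 500 × 8 = 4000 bits.
Transmission delays (L/R per hop): 1818.18, 12.9032, 1.4652 μs; sum = 1832.55 μs.
Propagation delays (d/s per hop): 120000, 9.17391, 20.098 μs; sum = 120029 μs.
End-to-end = 122000 μs.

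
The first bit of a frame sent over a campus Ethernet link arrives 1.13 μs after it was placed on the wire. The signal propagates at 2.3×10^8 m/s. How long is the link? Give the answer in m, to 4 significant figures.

d = s × t_prop = 2.3e+08 × 1.13e-06 = 259.9 m.

259.9 m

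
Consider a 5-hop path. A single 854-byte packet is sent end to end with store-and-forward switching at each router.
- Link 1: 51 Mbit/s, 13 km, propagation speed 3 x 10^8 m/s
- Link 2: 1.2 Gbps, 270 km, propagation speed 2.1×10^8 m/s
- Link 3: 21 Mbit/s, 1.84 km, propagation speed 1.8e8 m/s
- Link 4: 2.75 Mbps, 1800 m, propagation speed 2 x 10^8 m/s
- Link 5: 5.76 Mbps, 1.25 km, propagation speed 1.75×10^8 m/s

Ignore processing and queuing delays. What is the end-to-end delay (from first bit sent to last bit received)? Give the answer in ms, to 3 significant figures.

5.49 ms

L = 854 × 8 = 6832 bits.
Transmission delays (L/R per hop): 0.133961, 0.00569333, 0.325333, 2.48436, 1.18611 ms; sum = 4.13546 ms.
Propagation delays (d/s per hop): 0.0433333, 1.28571, 0.0102222, 0.009, 0.00714286 ms; sum = 1.35541 ms.
End-to-end = 5.49 ms.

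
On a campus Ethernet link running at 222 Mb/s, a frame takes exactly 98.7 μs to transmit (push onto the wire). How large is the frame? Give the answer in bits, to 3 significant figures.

21900 bits

L = R × t_tx = 222000000 b/s × 9.87e-05 s = 21911.4 bits.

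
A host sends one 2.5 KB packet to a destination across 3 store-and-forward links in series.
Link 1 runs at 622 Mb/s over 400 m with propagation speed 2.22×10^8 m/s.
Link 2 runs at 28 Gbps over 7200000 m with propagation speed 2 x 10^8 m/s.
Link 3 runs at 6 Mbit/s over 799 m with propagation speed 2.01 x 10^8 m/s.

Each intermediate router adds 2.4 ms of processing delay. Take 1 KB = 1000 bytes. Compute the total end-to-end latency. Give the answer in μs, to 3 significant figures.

44200 μs

L = 20000 bits.
Transmission delays (L/R per hop): 32.1543, 0.714286, 3333.33 μs; sum = 3366.2 μs.
Propagation delays (d/s per hop): 1.8018, 36000, 3.97512 μs; sum = 36005.8 μs.
Processing at 2 router(s): 2 × 2.4 ms = 4800 μs.
End-to-end = 44200 μs.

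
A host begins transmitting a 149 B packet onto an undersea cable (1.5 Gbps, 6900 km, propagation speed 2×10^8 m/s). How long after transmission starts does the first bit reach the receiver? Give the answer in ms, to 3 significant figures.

34.5 ms

First bit experiences only propagation delay: d/s = 6900000/200000000 = 34.5 ms.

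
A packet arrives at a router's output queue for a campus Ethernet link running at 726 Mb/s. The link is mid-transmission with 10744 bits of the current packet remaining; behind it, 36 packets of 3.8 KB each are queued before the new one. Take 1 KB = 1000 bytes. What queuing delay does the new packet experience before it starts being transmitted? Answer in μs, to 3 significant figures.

1520 μs

Each queued packet: L/R = 30400/726000000 = 41.8733 μs.
36 queued → 1507.44 μs.
Plus remaining 10744 bits of current packet: 14.7989 μs.
Queuing delay = 1520 μs.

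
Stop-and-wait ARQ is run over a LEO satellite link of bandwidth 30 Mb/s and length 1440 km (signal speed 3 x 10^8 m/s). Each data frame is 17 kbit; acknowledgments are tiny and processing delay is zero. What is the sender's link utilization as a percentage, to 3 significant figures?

5.57 %

t_tx = L/R = 17000/30000000 = 0.000566667 s.
t_prop = 1440000/300000000 = 0.0048 s; RTT = 0.0096 s.
Cycle = t_tx + RTT = 0.0101667 s.
Utilization = t_tx / cycle = 0.000566667/0.0101667 = 5.57 %.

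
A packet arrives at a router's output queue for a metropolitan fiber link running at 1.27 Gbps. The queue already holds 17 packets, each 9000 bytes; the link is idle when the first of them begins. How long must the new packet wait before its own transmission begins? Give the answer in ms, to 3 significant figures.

Each queued packet: L/R = 72000/1270000000 = 0.0566929 ms.
17 queued → 0.96378 ms.
Queuing delay = 0.964 ms.

0.964 ms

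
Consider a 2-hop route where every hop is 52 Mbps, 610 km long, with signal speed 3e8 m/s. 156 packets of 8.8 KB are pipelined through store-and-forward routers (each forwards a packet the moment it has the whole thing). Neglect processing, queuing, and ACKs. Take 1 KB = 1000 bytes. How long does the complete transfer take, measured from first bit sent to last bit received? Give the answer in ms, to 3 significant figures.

Per-hop transmission t_tx = L/R = 70400/52000000 = 1.35385 ms.
Per-hop propagation t_prop = 610000/300000000 = 2.03333 ms.
Pipeline fill: first packet needs 2·t_tx to clear all hops; remaining 155 packets each add one t_tx.
Total = (2+156-1)·t_tx + 2·t_prop = 157·1.35385 + 2·2.03333 = 217 ms.

217 ms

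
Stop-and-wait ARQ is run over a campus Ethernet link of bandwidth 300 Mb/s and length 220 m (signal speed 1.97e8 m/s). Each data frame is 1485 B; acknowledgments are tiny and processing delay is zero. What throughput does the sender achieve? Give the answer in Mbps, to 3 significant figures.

284 Mbps

t_tx = L/R = 11880/300000000 = 3.96e-05 s.
t_prop = 220/197000000 = 1.11675e-06 s; RTT = 2.2335e-06 s.
Cycle = t_tx + RTT = 4.18335e-05 s.
Throughput = L / cycle = 11880 / 4.18335e-05 = 284 Mbps.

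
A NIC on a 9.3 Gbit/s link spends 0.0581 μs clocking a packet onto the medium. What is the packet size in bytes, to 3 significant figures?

L = R × t_tx = 9300000000 b/s × 5.81e-08 s = 540.33 bits.
In bytes: 540.33 / 8 = 67.5 bytes.

67.5 bytes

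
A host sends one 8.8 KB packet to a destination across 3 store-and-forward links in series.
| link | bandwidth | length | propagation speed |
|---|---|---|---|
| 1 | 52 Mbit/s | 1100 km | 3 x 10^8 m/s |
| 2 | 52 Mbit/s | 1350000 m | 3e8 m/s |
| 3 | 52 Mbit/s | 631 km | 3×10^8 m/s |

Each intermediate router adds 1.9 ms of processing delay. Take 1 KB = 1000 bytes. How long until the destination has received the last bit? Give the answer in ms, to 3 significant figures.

L = 70400 bits.
Transmission delay per hop = L/R = 70400/52000000 = 1.35385 ms; 3 hops → 4.06154 ms.
Propagation delays (d/s per hop): 3.66667, 4.5, 2.10333 ms; sum = 10.27 ms.
Processing at 2 router(s): 2 × 1.9 ms = 3.8 ms.
End-to-end = 18.1 ms.

18.1 ms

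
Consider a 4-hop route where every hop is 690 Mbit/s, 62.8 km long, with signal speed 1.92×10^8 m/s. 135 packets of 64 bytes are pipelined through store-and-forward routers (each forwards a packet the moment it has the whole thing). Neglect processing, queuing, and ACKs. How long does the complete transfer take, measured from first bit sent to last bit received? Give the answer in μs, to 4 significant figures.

Per-hop transmission t_tx = L/R = 512/690000000 = 0.742029 μs.
Per-hop propagation t_prop = 62800/192000000 = 327.083 μs.
Pipeline fill: first packet needs 4·t_tx to clear all hops; remaining 134 packets each add one t_tx.
Total = (4+135-1)·t_tx + 4·t_prop = 138·0.742029 + 4·327.083 = 1411 μs.

1411 μs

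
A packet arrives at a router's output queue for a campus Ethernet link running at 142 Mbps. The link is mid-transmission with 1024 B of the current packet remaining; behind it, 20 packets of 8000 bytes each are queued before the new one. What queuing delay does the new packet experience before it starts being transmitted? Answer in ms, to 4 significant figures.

9.072 ms

Each queued packet: L/R = 64000/142000000 = 0.450704 ms.
20 queued → 9.01408 ms.
Plus remaining 8192 bits of current packet: 0.0576901 ms.
Queuing delay = 9.072 ms.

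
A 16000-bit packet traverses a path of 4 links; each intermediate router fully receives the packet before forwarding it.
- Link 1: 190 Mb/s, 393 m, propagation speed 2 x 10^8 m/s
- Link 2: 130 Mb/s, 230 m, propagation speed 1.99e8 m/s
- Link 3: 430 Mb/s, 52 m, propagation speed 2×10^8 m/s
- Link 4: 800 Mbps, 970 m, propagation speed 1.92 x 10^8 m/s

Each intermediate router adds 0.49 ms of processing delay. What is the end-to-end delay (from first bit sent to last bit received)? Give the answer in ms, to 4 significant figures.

1.743 ms

Transmission delays (L/R per hop): 0.0842105, 0.123077, 0.0372093, 0.02 ms; sum = 0.264497 ms.
Propagation delays (d/s per hop): 0.001965, 0.00115578, 0.00026, 0.00505208 ms; sum = 0.00843286 ms.
Processing at 3 router(s): 3 × 0.49 ms = 1.47 ms.
End-to-end = 1.743 ms.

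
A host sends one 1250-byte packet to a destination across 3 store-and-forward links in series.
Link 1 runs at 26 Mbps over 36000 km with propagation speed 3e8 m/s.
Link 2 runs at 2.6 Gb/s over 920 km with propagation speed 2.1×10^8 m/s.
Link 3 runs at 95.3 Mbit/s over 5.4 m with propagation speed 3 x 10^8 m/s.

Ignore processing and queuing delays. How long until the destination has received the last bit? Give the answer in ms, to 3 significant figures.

125 ms

L = 1250 × 8 = 10000 bits.
Transmission delays (L/R per hop): 0.384615, 0.00384615, 0.104932 ms; sum = 0.493393 ms.
Propagation delays (d/s per hop): 120, 4.38095, 1.8e-05 ms; sum = 124.381 ms.
End-to-end = 125 ms.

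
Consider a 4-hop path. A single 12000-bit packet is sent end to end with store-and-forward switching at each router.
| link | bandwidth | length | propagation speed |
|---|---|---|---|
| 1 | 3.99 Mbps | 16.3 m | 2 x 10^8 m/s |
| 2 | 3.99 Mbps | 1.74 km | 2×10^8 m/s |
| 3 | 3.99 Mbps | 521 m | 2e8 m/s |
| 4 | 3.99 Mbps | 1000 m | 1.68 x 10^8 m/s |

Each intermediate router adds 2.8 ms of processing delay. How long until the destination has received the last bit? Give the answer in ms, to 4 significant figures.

Transmission delay per hop = L/R = 12000/3990000 = 3.00752 ms; 4 hops → 12.0301 ms.
Propagation delays (d/s per hop): 8.15e-05, 0.0087, 0.002605, 0.00595238 ms; sum = 0.0173389 ms.
Processing at 3 router(s): 3 × 2.8 ms = 8.4 ms.
End-to-end = 20.45 ms.

20.45 ms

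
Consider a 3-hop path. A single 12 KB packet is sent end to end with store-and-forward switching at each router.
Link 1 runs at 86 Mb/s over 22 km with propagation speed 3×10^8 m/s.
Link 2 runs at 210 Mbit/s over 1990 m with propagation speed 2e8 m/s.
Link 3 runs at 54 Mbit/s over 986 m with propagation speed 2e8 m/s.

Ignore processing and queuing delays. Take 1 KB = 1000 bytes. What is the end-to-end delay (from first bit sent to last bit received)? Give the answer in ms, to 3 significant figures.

3.44 ms

L = 96000 bits.
Transmission delays (L/R per hop): 1.11628, 0.457143, 1.77778 ms; sum = 3.3512 ms.
Propagation delays (d/s per hop): 0.0733333, 0.00995, 0.00493 ms; sum = 0.0882133 ms.
End-to-end = 3.44 ms.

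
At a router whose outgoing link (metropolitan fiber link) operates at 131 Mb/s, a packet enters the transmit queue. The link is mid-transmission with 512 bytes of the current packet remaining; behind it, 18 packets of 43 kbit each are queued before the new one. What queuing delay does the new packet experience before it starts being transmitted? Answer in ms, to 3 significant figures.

Each queued packet: L/R = 43000/131000000 = 0.328244 ms.
18 queued → 5.9084 ms.
Plus remaining 4096 bits of current packet: 0.0312672 ms.
Queuing delay = 5.94 ms.

5.94 ms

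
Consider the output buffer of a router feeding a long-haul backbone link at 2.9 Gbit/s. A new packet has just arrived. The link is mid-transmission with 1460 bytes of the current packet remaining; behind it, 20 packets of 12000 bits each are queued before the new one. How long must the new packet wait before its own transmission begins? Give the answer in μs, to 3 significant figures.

Each queued packet: L/R = 12000/2900000000 = 4.13793 μs.
20 queued → 82.7586 μs.
Plus remaining 11680 bits of current packet: 4.02759 μs.
Queuing delay = 86.8 μs.

86.8 μs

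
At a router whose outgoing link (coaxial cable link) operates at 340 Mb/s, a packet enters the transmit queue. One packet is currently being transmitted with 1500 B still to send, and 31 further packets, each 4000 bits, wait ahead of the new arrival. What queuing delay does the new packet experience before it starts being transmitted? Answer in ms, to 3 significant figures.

Each queued packet: L/R = 4000/340000000 = 0.0117647 ms.
31 queued → 0.364706 ms.
Plus remaining 12000 bits of current packet: 0.0352941 ms.
Queuing delay = 0.400 ms.

0.400 ms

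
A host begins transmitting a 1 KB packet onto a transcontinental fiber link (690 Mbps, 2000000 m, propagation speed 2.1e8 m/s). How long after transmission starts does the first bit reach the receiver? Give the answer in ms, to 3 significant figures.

9.52 ms

First bit experiences only propagation delay: d/s = 2000000/210000000 = 9.52 ms.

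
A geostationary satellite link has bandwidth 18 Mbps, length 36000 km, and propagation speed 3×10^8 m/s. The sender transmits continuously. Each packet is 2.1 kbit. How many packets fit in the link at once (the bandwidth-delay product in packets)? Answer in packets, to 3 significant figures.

Propagation delay = 36000000 / 300000000 = 0.12 s.
BDP = R × t_prop = 18000000 × 0.12 = 2160000 bits.
In packets of 2100 bits: 1030 packets.

1030 packets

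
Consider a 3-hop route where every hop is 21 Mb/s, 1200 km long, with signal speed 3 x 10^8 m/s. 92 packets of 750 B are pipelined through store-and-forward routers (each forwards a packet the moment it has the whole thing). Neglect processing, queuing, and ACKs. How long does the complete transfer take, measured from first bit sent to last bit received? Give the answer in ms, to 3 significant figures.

38.9 ms

Per-hop transmission t_tx = L/R = 6000/21000000 = 0.285714 ms.
Per-hop propagation t_prop = 1200000/300000000 = 4 ms.
Pipeline fill: first packet needs 3·t_tx to clear all hops; remaining 91 packets each add one t_tx.
Total = (3+92-1)·t_tx + 3·t_prop = 94·0.285714 + 3·4 = 38.9 ms.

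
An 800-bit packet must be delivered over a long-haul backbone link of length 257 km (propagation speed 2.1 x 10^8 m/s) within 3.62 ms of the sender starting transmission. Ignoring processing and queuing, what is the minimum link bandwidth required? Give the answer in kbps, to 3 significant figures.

334 kbps

Propagation delay = 257000 / 210000000 = 1.22381 ms.
Transmission budget = 3.62 − 1.22381 = 2.39619 ms.
R ≥ L / t_tx = 800 bits / 0.00239619 s = 334 kbps.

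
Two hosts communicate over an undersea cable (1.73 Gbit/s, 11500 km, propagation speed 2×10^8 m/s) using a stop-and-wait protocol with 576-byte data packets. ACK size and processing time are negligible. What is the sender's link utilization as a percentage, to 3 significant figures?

0.00232 %

t_tx = L/R = 4608/1730000000 = 2.66358e-06 s.
t_prop = 11500000/200000000 = 0.0575 s; RTT = 0.115 s.
Cycle = t_tx + RTT = 0.115003 s.
Utilization = t_tx / cycle = 2.66358e-06/0.115003 = 0.00232 %.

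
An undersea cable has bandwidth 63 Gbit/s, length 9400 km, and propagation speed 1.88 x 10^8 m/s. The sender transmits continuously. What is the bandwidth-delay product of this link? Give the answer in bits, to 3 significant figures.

3150000000 bits

Propagation delay = 9400000 / 188000000 = 0.05 s.
BDP = R × t_prop = 63000000000 × 0.05 = 3150000000 bits.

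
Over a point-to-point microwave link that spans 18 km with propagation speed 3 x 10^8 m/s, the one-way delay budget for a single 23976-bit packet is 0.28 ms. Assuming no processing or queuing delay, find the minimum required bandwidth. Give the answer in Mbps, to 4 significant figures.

Propagation delay = 18000 / 300000000 = 0.06 ms.
Transmission budget = 0.28 − 0.06 = 0.22 ms.
R ≥ L / t_tx = 23976 bits / 0.00022 s = 109.0 Mbps.

109.0 Mbps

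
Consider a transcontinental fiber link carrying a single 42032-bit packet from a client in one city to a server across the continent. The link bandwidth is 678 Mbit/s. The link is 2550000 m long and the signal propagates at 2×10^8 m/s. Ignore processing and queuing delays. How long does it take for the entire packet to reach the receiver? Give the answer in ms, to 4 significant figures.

Transmission delay = L/R = 42032 / 678000000 = 0.0619941 ms.
Propagation delay = d/s = 2550000 m / 200000000 m/s = 12.75 ms.
Total = 12.81 ms.

12.81 ms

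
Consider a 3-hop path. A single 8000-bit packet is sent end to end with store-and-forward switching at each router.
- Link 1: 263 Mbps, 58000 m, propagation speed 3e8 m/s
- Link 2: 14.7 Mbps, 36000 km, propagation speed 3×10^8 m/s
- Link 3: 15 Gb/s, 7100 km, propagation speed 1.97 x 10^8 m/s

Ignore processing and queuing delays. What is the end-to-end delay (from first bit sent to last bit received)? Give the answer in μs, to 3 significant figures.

157000 μs

Transmission delays (L/R per hop): 30.4183, 544.218, 0.533333 μs; sum = 575.169 μs.
Propagation delays (d/s per hop): 193.333, 120000, 36040.6 μs; sum = 156234 μs.
End-to-end = 157000 μs.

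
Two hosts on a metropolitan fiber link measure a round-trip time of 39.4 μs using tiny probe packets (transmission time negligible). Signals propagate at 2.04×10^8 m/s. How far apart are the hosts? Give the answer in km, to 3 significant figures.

4.02 km

One-way propagation = RTT/2 = 19.7 μs.
d = s × t = 204000000 × 1.97e-05 = 4.02 km.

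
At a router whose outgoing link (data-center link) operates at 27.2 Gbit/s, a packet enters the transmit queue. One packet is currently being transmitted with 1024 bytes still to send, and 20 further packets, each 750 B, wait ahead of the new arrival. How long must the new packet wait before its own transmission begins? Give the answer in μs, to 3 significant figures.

4.71 μs

Each queued packet: L/R = 6000/27200000000 = 0.220588 μs.
20 queued → 4.41176 μs.
Plus remaining 8192 bits of current packet: 0.301176 μs.
Queuing delay = 4.71 μs.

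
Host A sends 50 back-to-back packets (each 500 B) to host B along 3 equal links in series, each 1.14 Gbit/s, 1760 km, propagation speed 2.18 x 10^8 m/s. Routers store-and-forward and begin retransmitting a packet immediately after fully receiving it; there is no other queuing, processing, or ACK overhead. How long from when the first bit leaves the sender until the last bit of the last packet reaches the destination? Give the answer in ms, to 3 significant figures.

24.4 ms

Per-hop transmission t_tx = L/R = 4000/1140000000 = 0.00350877 ms.
Per-hop propagation t_prop = 1760000/2.18e+08 = 8.07339 ms.
Pipeline fill: first packet needs 3·t_tx to clear all hops; remaining 49 packets each add one t_tx.
Total = (3+50-1)·t_tx + 3·t_prop = 52·0.00350877 + 3·8.07339 = 24.4 ms.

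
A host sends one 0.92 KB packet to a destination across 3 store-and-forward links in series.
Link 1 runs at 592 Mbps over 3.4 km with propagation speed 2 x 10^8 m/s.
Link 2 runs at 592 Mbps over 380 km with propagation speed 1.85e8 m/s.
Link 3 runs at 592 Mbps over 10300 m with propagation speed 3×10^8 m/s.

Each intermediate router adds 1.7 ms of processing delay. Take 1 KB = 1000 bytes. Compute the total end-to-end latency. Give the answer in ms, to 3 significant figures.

5.54 ms

L = 7360 bits.
Transmission delay per hop = L/R = 7360/592000000 = 0.0124324 ms; 3 hops → 0.0372973 ms.
Propagation delays (d/s per hop): 0.017, 2.05405, 0.0343333 ms; sum = 2.10539 ms.
Processing at 2 router(s): 2 × 1.7 ms = 3.4 ms.
End-to-end = 5.54 ms.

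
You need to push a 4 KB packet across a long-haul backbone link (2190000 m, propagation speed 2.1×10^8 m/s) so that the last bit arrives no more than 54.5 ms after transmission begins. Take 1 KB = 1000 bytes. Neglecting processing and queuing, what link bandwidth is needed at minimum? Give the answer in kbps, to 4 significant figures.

726.1 kbps

L = 32000 bits.
Propagation delay = 2190000 / 210000000 = 10.4286 ms.
Transmission budget = 54.5 − 10.4286 = 44.0714 ms.
R ≥ L / t_tx = 32000 bits / 0.0440714 s = 726.1 kbps.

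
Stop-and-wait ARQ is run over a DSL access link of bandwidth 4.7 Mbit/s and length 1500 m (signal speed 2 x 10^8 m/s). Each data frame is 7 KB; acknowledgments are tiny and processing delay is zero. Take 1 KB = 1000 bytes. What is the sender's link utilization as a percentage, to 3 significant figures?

99.9 %

t_tx = L/R = 56000/4700000 = 0.0119149 s.
t_prop = 1500/200000000 = 7.5e-06 s; RTT = 1.5e-05 s.
Cycle = t_tx + RTT = 0.0119299 s.
Utilization = t_tx / cycle = 0.0119149/0.0119299 = 99.9 %.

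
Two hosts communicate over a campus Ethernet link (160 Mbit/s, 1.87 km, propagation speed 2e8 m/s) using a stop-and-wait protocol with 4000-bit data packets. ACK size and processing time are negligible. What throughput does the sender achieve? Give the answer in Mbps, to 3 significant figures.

t_tx = L/R = 4000/160000000 = 2.5e-05 s.
t_prop = 1870/200000000 = 9.35e-06 s; RTT = 1.87e-05 s.
Cycle = t_tx + RTT = 4.37e-05 s.
Throughput = L / cycle = 4000 / 4.37e-05 = 91.5 Mbps.

91.5 Mbps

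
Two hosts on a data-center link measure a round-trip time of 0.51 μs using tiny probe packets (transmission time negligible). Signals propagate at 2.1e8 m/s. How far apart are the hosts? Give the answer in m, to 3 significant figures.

One-way propagation = RTT/2 = 0.255 μs.
d = s × t = 210000000 × 2.55e-07 = 53.6 m.

53.6 m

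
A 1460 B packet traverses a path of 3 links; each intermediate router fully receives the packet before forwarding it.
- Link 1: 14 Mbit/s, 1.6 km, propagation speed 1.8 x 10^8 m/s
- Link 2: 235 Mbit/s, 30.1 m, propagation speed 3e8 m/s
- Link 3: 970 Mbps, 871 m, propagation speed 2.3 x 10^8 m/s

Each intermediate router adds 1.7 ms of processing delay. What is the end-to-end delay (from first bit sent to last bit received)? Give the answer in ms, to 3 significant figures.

4.31 ms

L = 1460 × 8 = 11680 bits.
Transmission delays (L/R per hop): 0.834286, 0.0497021, 0.0120412 ms; sum = 0.896029 ms.
Propagation delays (d/s per hop): 0.00888889, 0.000100333, 0.00378696 ms; sum = 0.0127762 ms.
Processing at 2 router(s): 2 × 1.7 ms = 3.4 ms.
End-to-end = 4.31 ms.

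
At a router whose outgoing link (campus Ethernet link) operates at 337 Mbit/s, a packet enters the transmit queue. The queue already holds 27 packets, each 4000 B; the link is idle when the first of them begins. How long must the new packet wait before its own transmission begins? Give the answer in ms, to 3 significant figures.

Each queued packet: L/R = 32000/337000000 = 0.0949555 ms.
27 queued → 2.5638 ms.
Queuing delay = 2.56 ms.

2.56 ms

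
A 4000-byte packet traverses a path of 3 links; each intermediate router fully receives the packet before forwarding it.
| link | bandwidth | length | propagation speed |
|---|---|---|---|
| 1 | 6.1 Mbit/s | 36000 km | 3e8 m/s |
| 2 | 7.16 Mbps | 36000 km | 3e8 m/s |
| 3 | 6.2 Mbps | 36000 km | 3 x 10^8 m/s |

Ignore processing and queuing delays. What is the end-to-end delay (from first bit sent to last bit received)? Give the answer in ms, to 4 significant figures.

374.9 ms

L = 4000 × 8 = 32000 bits.
Transmission delays (L/R per hop): 5.2459, 4.46927, 5.16129 ms; sum = 14.8765 ms.
Propagation delays (d/s per hop): 120, 120, 120 ms; sum = 360 ms.
End-to-end = 374.9 ms.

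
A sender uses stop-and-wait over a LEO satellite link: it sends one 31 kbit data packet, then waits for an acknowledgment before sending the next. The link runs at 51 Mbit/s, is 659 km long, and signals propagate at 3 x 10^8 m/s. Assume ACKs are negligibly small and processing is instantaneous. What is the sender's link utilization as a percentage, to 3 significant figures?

12.2 %

t_tx = L/R = 31000/51000000 = 0.000607843 s.
t_prop = 659000/300000000 = 0.00219667 s; RTT = 0.00439333 s.
Cycle = t_tx + RTT = 0.00500118 s.
Utilization = t_tx / cycle = 0.000607843/0.00500118 = 12.2 %.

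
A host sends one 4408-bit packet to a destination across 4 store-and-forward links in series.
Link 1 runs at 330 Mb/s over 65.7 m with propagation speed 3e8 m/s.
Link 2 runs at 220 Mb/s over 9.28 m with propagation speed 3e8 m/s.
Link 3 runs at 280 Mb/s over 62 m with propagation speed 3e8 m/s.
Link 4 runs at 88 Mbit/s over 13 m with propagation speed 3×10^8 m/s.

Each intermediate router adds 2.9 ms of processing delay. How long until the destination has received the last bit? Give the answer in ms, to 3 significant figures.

8.80 ms

Transmission delays (L/R per hop): 0.0133576, 0.0200364, 0.0157429, 0.0500909 ms; sum = 0.0992277 ms.
Propagation delays (d/s per hop): 0.000219, 3.09333e-05, 0.000206667, 4.33333e-05 ms; sum = 0.000499933 ms.
Processing at 3 router(s): 3 × 2.9 ms = 8.7 ms.
End-to-end = 8.80 ms.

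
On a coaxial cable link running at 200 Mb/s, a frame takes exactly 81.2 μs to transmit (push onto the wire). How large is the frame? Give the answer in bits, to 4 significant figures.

L = R × t_tx = 200000000 b/s × 8.12e-05 s = 16240 bits.

16240 bits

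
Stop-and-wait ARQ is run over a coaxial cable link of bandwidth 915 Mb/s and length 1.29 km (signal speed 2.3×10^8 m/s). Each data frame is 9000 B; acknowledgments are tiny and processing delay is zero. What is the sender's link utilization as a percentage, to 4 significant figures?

t_tx = L/R = 72000/915000000 = 7.86885e-05 s.
t_prop = 1290/2.3e+08 = 5.6087e-06 s; RTT = 1.12174e-05 s.
Cycle = t_tx + RTT = 8.99059e-05 s.
Utilization = t_tx / cycle = 7.86885e-05/8.99059e-05 = 87.52 %.

87.52 %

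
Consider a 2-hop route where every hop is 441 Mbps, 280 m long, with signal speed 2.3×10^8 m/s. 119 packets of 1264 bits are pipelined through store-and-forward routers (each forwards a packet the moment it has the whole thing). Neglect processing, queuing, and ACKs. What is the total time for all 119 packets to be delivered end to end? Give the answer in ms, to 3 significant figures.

Per-hop transmission t_tx = L/R = 1264/441000000 = 0.00286621 ms.
Per-hop propagation t_prop = 280/2.3e+08 = 0.00121739 ms.
Pipeline fill: first packet needs 2·t_tx to clear all hops; remaining 118 packets each add one t_tx.
Total = (2+119-1)·t_tx + 2·t_prop = 120·0.00286621 + 2·0.00121739 = 0.346 ms.

0.346 ms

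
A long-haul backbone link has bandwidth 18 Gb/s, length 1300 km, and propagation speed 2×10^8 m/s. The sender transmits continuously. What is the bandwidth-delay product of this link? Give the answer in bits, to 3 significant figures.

117000000 bits

Propagation delay = 1300000 / 200000000 = 0.0065 s.
BDP = R × t_prop = 18000000000 × 0.0065 = 117000000 bits.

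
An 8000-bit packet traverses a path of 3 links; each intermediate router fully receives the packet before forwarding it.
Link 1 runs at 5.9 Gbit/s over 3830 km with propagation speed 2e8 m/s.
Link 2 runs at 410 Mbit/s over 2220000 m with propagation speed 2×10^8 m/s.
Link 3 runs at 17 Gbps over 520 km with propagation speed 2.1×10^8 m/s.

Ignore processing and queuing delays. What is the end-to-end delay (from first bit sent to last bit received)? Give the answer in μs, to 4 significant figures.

Transmission delays (L/R per hop): 1.35593, 19.5122, 0.470588 μs; sum = 21.3387 μs.
Propagation delays (d/s per hop): 19150, 11100, 2476.19 μs; sum = 32726.2 μs.
End-to-end = 32750 μs.

32750 μs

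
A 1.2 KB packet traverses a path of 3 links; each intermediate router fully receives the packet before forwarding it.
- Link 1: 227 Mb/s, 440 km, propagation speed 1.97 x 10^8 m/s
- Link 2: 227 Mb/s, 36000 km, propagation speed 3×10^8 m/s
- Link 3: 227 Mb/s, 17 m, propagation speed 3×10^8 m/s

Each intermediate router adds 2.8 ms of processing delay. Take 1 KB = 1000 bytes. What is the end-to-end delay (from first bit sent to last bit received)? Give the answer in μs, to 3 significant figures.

L = 9600 bits.
Transmission delay per hop = L/R = 9600/227000000 = 42.2907 μs; 3 hops → 126.872 μs.
Propagation delays (d/s per hop): 2233.5, 120000, 0.0566667 μs; sum = 122234 μs.
Processing at 2 router(s): 2 × 2.8 ms = 5600 μs.
End-to-end = 128000 μs.

128000 μs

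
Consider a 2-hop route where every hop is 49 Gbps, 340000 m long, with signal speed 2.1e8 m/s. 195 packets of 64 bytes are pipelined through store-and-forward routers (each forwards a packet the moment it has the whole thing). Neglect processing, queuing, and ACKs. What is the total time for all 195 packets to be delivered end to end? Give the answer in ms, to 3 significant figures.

Per-hop transmission t_tx = L/R = 512/49000000000 = 1.0449e-05 ms.
Per-hop propagation t_prop = 340000/210000000 = 1.61905 ms.
Pipeline fill: first packet needs 2·t_tx to clear all hops; remaining 194 packets each add one t_tx.
Total = (2+195-1)·t_tx + 2·t_prop = 196·1.0449e-05 + 2·1.61905 = 3.24 ms.

3.24 ms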